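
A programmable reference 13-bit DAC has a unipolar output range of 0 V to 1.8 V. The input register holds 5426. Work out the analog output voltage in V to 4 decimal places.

1.1922 V

LSB = 1.8 V / 2^13 = 219.73 µV.
V_out = 0 + 5426 × 0.000219727 V = 1.19224 V.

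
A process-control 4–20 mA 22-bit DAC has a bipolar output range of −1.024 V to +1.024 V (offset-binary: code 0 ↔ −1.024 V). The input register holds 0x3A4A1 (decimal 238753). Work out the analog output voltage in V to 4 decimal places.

LSB = 2.048 V / 2^22 = 0.49 µV.
Code 0x3A4A1 = 238753 decimal.
V_out = (−1.024) + 238753 × 4.88281e-07 V = -0.907421 V.

-0.9074 V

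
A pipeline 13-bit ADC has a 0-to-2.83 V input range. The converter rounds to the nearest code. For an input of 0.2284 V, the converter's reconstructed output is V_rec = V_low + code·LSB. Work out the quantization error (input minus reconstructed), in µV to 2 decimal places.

Step size: 2.83 V ÷ 2^13 = 345.46 µV.
(0.2284 − 0)/0.000345459 = 661.1494; round gives code 661.
Reconstructed: 0.22834839 V.
Error = 0.2284 − 0.22834839 = 5.16113e-05 V = 51.61 µV.

51.61 µV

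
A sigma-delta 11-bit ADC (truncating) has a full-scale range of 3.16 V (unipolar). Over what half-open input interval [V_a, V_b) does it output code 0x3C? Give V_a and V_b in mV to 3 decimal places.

[92.578 mV, 94.121 mV)

LSB = 3.16/2^11 = 1.543 mV.
Code 0x3C = 60 decimal.
V_a = V_low + 60·LSB = 0.0925781 V; V_b = V_low + 61·LSB = 0.0941211 V.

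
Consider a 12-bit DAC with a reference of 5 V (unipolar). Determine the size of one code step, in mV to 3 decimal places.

1.221 mV

Full-scale span = 5 V.
LSB = 5 / 2^12 = 5 / 4096 = 0.0012207 V = 1.221 mV.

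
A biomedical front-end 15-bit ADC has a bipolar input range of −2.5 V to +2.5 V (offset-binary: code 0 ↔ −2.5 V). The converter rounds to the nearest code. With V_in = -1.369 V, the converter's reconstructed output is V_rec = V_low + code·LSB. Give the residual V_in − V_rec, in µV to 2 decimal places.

One LSB is 5 V / 32768 = 152.59 µV.
(V_in − V_low)/LSB = (-1.369 − (−2.5))/0.000152588 = 7412.1216 → code 7412 (round).
V_rec = (−2.5) + 7412·0.000152588 = -1.3690186 V.
Difference: 1.85547e-05 V → 18.55 µV.

18.55 µV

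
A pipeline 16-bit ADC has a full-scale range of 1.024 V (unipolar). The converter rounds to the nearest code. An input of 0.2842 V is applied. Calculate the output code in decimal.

code 18189

LSB = 1.024 V / 65536 = 15.62 µV.
(0.2842 − 0) / 1.5625e-05 = 18188.800 LSBs.
Round → code 18189.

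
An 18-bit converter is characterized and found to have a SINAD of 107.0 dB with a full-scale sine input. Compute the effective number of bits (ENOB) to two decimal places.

ENOB = (SINAD − 1.76) / 6.02 = (107.0 − 1.76)/6.02 = 17.482.

17.48 bits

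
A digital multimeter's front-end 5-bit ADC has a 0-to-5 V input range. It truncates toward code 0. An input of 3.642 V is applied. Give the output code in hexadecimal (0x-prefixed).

code 0x17 (decimal 23)

With 32 levels over 5 V, one step is 156.250 mV.
(3.642 − 0) / 0.15625 = 23.309 LSBs.
So the output code is 23.
In hexadecimal (0x-prefixed): 0x17.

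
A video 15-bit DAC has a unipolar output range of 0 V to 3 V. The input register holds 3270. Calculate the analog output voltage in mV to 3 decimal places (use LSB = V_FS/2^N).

299.377 mV

LSB = 3 V / 2^15 = 91.55 µV.
V_out = 0 + 3270 × 9.15527e-05 V = 0.299377 V.
= 299.377 mV.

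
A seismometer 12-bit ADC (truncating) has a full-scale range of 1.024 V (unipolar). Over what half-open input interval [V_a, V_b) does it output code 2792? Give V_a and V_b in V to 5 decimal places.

LSB = 1.024/2^12 = 250.00 µV.
V_a = V_low + 2792·LSB = 0.698 V; V_b = V_low + 2793·LSB = 0.69825 V.

[0.69800 V, 0.69825 V)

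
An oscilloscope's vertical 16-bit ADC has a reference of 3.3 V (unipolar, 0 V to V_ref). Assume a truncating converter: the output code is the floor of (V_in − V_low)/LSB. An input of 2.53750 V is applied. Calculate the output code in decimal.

Full-scale span = 3.3 V; LSB = 3.3/2^16 = 50.35 µV.
Input sits at 50393.212 steps above V_low.
⌊·⌋(50393.212) = 50393.

code 50393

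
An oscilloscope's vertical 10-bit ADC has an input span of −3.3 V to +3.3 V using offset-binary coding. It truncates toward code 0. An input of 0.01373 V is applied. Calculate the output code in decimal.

code 514

With 1024 levels over 6.6 V, one step is 6.445 mV.
Input sits at 514.130 steps above V_low.
So the output code is 514.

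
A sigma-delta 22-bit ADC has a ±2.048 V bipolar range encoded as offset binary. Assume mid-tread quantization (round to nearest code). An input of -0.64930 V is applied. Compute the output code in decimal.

LSB = 4.096 V / 4194304 = 0.98 µV.
(V_in − V_low)/LSB = (-0.64930 − (−2.048)) / 9.76563e-07 = 1432268.800.
round(1432268.800) = 1432269.

code 1432269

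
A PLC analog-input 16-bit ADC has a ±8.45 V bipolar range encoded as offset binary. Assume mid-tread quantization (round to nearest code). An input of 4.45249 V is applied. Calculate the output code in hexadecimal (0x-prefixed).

Full-scale span = 16.9 V; LSB = 16.9/2^16 = 257.87 µV.
(4.45249 − (−8.45)) / 0.000257874 = 50034.177 LSBs.
So the output code is 50034.
In hexadecimal (0x-prefixed): 0xC372.

code 0xC372 (decimal 50034)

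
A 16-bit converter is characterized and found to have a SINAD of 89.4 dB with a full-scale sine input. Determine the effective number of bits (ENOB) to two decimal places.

ENOB = (SINAD − 1.76) / 6.02 = (89.4 − 1.76)/6.02 = 14.558.

14.56 bits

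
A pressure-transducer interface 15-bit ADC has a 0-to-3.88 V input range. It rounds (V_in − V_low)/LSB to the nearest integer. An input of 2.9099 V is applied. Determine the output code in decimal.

code 24575

With 32768 levels over 3.88 V, one step is 118.41 µV.
Input sits at 24575.155 steps above V_low.
round(24575.155) = 24575.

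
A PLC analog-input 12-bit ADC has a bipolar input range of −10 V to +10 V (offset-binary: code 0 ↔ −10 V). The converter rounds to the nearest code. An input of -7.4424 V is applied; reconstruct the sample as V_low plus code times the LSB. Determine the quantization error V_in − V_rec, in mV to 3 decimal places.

-0.994 mV

Step size: 20 V ÷ 2^12 = 4.883 mV.
Scaled input = 523.7965 LSBs, so code = 524.
Code 524 maps back to (−10) + 524×0.00488281 V = -7.4414062 V.
Error = -7.4424 − (−7.4414062) = -0.00099375 V = -0.994 mV.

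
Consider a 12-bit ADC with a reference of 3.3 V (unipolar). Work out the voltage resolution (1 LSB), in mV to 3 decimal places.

0.806 mV

Full-scale span = 3.3 V.
LSB = 3.3 / 2^12 = 3.3 / 4096 = 0.000805664 V = 0.806 mV.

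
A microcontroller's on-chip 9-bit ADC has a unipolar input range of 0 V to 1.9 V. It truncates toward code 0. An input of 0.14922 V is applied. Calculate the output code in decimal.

LSB = 1.9 V / 512 = 3.711 mV.
(0.14922 − 0) / 0.00371094 = 40.211 LSBs.
So the output code is 40.

code 40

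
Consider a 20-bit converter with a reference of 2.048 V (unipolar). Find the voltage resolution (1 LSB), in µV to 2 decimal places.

Full-scale span = 2.048 V.
LSB = 2.048 / 2^20 = 2.048 / 1048576 = 1.95313e-06 V = 1.95 µV.

1.95 µV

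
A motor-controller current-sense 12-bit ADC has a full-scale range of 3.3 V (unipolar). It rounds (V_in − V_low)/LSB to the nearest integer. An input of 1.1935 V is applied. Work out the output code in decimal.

With 4096 levels over 3.3 V, one step is 0.806 mV.
Input sits at 1481.387 steps above V_low.
Round → code 1481.

code 1481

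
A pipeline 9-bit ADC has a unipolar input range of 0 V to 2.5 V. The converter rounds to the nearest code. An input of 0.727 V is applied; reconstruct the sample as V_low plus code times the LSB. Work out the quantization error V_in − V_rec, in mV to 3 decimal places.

-0.539 mV

LSB = 2.5/2^9 = 4.883 mV.
Scaled input = 148.8896 LSBs, so code = 149.
Code 149 maps back to 0 + 149×0.00488281 V = 0.72753906 V.
Error = 0.727 − 0.72753906 = -0.000539063 V = -0.539 mV.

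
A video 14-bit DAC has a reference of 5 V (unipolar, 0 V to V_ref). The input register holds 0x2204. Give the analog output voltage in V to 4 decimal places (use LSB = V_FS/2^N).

2.6575 V

LSB = 5 V / 2^14 = 305.18 µV.
Code 0x2204 = 8708 decimal.
V_out = 0 + 8708 × 0.000305176 V = 2.65747 V.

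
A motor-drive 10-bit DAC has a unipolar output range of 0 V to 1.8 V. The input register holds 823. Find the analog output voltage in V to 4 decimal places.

1.4467 V

LSB = 1.8 V / 2^10 = 1.758 mV.
V_out = 0 + 823 × 0.00175781 V = 1.44668 V.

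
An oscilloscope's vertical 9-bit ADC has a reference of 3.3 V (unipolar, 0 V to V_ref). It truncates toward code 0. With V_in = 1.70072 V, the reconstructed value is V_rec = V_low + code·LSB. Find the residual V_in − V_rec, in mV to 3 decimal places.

5.603 mV

Step size: 3.3 V ÷ 2^9 = 6.445 mV.
(1.70072 − 0)/0.00644531 = 263.8693; ⌊·⌋ gives code 263.
Code 263 maps back to 0 + 263×0.00644531 V = 1.6951172 V.
V_in − V_rec = 0.00560281 V = 5.603 mV.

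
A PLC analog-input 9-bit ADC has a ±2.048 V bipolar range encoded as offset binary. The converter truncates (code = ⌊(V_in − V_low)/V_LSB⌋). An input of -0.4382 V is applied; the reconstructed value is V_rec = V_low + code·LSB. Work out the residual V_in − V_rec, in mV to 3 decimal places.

1.800 mV

Step size: 4.096 V ÷ 2^9 = 8.000 mV.
(V_in − V_low)/LSB = (-0.4382 − (−2.048))/0.008 = 201.2250 → code 201 (floor).
Reconstructed: -0.44 V.
Difference: 0.0018 V → 1.800 mV.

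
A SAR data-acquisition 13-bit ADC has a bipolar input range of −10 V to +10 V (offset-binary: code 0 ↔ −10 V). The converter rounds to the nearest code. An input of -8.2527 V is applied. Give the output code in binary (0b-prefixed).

LSB = 20 V / 8192 = 2.441 mV.
(-8.2527 − (−10)) / 0.00244141 = 715.694 LSBs.
round(715.694) = 716.
In binary (0b-prefixed): 0b1011001100.

code 0b1011001100 (decimal 716)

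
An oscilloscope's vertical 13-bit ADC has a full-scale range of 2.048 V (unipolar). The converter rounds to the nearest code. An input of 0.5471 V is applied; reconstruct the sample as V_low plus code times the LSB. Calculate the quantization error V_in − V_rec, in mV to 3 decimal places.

Step size: 2.048 V ÷ 2^13 = 250.00 µV.
(0.5471 − 0)/0.00025 = 2188.4000; round gives code 2188.
Code 2188 maps back to 0 + 2188×0.00025 V = 0.547 V.
Error = 0.5471 − 0.547 = 0.0001 V = 0.100 mV.

0.100 mV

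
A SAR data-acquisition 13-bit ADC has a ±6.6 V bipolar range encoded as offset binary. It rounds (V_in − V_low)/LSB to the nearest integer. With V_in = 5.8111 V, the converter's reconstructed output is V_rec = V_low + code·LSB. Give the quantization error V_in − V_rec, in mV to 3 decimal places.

One LSB is 13.2 V / 8192 = 1.611 mV.
Scaled input = 7702.4039 LSBs, so code = 7702.
V_rec = (−6.6) + 7702·0.00161133 = 5.8104492 V.
Error = 5.8111 − 5.8104492 = 0.000650781 V = 0.651 mV.

0.651 mV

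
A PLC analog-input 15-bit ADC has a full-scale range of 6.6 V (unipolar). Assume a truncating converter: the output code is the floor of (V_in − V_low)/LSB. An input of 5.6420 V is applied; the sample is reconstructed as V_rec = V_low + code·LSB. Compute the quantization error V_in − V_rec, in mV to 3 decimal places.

One LSB is 6.6 V / 32768 = 201.42 µV.
(5.6420 − 0)/0.000201416 = 28011.6752; ⌊·⌋ gives code 28011.
V_rec = 0 + 28011·0.000201416 = 5.641864 V.
Error = 5.6420 − 5.641864 = 0.000135986 V = 0.136 mV.

0.136 mV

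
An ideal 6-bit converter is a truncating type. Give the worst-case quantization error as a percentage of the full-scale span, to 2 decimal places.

Truncating → worst-case error = 1 LSB = V_FS/2^6, so 100/64 = 1.5625 % of full scale.

1.56 %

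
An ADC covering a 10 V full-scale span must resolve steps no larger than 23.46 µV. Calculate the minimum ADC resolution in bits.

Number of steps required ≥ 10 V / 23.46 µV = 426257.46.
Need 2^N ≥ 426257.46; 2^18 = 262144, 2^19 = 524288.
Minimum N = 19.

19 bits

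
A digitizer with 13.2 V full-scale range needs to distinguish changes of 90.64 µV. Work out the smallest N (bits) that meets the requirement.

18 bits

Number of steps required ≥ 13.2 V / 90.64 µV = 145631.07.
Need 2^N ≥ 145631.07; 2^17 = 131072, 2^18 = 262144.
Minimum N = 18.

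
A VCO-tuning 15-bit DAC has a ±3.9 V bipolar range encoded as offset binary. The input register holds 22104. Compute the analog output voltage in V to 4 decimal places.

1.3616 V

LSB = 7.8 V / 2^15 = 238.04 µV.
V_out = (−3.9) + 22104 × 0.000238037 V = 1.36157 V.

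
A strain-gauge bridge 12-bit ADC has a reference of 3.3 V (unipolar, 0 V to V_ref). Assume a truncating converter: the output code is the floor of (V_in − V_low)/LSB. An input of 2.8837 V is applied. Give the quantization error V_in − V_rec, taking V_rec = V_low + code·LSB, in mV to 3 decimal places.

Step size: 3.3 V ÷ 2^12 = 0.806 mV.
Scaled input = 3579.2834 LSBs, so code = 3579.
V_rec = 0 + 3579·0.000805664 = 2.8834717 V.
V_in − V_rec = 0.00022832 V = 0.228 mV.

0.228 mV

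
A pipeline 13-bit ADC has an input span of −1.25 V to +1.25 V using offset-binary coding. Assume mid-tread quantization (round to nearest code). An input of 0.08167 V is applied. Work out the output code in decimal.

LSB = 2.5 V / 8192 = 305.18 µV.
Input sits at 4363.616 steps above V_low.
round(4363.616) = 4364.

code 4364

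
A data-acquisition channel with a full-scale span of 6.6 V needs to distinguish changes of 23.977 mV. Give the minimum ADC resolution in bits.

9 bits

Number of steps required ≥ 6.6 V / 23.977 mV = 275.26.
Need 2^N ≥ 275.26; 2^8 = 256, 2^9 = 512.
Minimum N = 9.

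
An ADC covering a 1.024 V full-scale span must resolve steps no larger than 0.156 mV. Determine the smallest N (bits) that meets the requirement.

Number of steps required ≥ 1.024 V / 0.156 mV = 6564.10.
Need 2^N ≥ 6564.10; 2^12 = 4096, 2^13 = 8192.
Minimum N = 13.

13 bits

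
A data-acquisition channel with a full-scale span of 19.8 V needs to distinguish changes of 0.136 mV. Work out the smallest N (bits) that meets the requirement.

18 bits

Number of steps required ≥ 19.8 V / 0.136 mV = 145588.24.
Need 2^N ≥ 145588.24; 2^17 = 131072, 2^18 = 262144.
Minimum N = 18.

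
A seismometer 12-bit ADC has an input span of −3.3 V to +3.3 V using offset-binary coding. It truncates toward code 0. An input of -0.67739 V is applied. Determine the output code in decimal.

code 1627

With 4096 levels over 6.6 V, one step is 1.611 mV.
(-0.67739 − (−3.3)) / 0.00161133 = 1627.608 LSBs.
⌊·⌋(1627.608) = 1627.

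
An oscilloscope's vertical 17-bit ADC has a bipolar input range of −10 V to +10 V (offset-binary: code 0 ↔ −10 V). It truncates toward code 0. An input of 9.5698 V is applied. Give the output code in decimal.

code 128252

With 131072 levels over 20 V, one step is 152.59 µV.
Input sits at 128252.641 steps above V_low.
⌊·⌋(128252.641) = 128252.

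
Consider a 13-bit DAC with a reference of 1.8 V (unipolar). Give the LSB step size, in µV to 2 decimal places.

Full-scale span = 1.8 V.
LSB = 1.8 / 2^13 = 1.8 / 8192 = 0.000219727 V = 219.73 µV.

219.73 µV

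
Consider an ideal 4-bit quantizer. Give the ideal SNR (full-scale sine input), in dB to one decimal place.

25.8 dB

SNR ≈ 6.02·N + 1.76 dB = 6.02·4 + 1.76 = 25.84 dB.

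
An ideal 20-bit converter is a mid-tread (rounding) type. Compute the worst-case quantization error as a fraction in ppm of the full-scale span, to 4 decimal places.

Rounding → worst-case error = ½ LSB = V_FS/2^21, so 1e+06/2097152 = 0.476837 ppm of full scale.

0.4768 ppm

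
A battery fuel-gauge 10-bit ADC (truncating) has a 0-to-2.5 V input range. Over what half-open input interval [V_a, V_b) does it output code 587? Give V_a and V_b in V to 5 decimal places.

LSB = 2.5/2^10 = 2.441 mV.
V_a = V_low + 587·LSB = 1.43311 V; V_b = V_low + 588·LSB = 1.43555 V.

[1.43311 V, 1.43555 V)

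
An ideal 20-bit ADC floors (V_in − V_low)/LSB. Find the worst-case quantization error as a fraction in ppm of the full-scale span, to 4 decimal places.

Truncating → worst-case error = 1 LSB = V_FS/2^20, so 1e+06/1048576 = 0.953674 ppm of full scale.

0.9537 ppm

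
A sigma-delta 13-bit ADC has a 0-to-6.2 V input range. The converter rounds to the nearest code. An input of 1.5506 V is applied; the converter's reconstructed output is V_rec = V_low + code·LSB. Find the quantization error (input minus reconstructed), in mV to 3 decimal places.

-0.157 mV

One LSB is 6.2 V / 8192 = 0.757 mV.
(1.5506 − 0)/0.000756836 = 2048.7928; round gives code 2049.
V_rec = 0 + 2049·0.000756836 = 1.5507568 V.
Error = 1.5506 − 1.5507568 = -0.000156836 V = -0.157 mV.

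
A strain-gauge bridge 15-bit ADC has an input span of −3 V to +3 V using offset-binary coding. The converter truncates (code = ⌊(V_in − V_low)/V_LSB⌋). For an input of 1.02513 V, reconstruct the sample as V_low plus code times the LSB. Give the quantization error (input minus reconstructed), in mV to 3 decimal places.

LSB = 6/2^15 = 183.11 µV.
(V_in − V_low)/LSB = (1.02513 − (−3))/0.000183105 = 21982.5766 → code 21982 (floor).
V_rec = (−3) + 21982·0.000183105 = 1.0250244 V.
Error = 1.02513 − 1.0250244 = 0.000105586 V = 0.106 mV.

0.106 mV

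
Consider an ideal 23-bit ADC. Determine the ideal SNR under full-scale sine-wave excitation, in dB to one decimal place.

140.2 dB

SNR ≈ 6.02·N + 1.76 dB = 6.02·23 + 1.76 = 140.22 dB.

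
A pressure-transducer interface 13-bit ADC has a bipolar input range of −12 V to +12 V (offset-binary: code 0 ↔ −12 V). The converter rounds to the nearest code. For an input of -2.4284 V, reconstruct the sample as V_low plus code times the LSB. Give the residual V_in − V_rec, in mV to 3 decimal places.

One LSB is 24 V / 8192 = 2.930 mV.
(V_in − V_low)/LSB = (-2.4284 − (−12))/0.00292969 = 3267.1061 → code 3267 (round).
Reconstructed: -2.4287109 V.
Difference: 0.000310938 V → 0.311 mV.

0.311 mV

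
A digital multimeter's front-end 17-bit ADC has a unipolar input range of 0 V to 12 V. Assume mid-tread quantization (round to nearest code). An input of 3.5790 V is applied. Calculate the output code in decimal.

Full-scale span = 12 V; LSB = 12/2^17 = 91.55 µV.
(3.5790 − 0) / 9.15527e-05 = 39092.224 LSBs.
So the output code is 39092.

code 39092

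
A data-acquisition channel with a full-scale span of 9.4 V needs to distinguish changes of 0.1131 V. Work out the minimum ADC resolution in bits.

7 bits

Number of steps required ≥ 9.4 V / 0.1131 V = 83.11.
Need 2^N ≥ 83.11; 2^6 = 64, 2^7 = 128.
Minimum N = 7.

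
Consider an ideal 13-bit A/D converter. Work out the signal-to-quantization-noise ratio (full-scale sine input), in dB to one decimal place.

SNR ≈ 6.02·N + 1.76 dB = 6.02·13 + 1.76 = 80.02 dB.

80.0 dB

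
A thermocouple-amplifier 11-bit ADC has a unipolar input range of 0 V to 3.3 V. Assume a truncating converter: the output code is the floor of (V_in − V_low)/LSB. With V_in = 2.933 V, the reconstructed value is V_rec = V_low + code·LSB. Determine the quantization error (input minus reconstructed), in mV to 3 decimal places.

One LSB is 3.3 V / 2048 = 1.611 mV.
(V_in − V_low)/LSB = (2.933 − 0)/0.00161133 = 1820.2376 → code 1820 (floor).
V_rec = 0 + 1820·0.00161133 = 2.9326172 V.
Difference: 0.000382813 V → 0.383 mV.

0.383 mV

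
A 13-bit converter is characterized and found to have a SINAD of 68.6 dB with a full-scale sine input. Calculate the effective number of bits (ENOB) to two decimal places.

11.10 bits

ENOB = (SINAD − 1.76) / 6.02 = (68.6 − 1.76)/6.02 = 11.103.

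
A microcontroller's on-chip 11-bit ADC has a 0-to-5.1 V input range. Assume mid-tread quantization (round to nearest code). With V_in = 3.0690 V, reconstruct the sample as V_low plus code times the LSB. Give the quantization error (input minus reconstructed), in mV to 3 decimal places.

1.031 mV

One LSB is 5.1 V / 2048 = 2.490 mV.
(V_in − V_low)/LSB = (3.0690 − 0)/0.00249023 = 1232.4141 → code 1232 (round).
Code 1232 maps back to 0 + 1232×0.00249023 V = 3.0679687 V.
Difference: 0.00103125 V → 1.031 mV.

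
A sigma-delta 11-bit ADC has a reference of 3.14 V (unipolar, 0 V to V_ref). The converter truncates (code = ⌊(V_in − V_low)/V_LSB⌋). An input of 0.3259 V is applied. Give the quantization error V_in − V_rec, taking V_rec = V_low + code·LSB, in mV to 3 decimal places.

One LSB is 3.14 V / 2048 = 1.533 mV.
(V_in − V_low)/LSB = (0.3259 − 0)/0.0015332 = 212.5615 → code 212 (floor).
Reconstructed: 0.32503906 V.
Error = 0.3259 − 0.32503906 = 0.000860938 V = 0.861 mV.

0.861 mV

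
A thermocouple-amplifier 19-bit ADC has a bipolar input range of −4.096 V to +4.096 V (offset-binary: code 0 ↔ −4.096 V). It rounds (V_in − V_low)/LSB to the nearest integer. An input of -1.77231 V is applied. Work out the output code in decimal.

With 524288 levels over 8.192 V, one step is 15.62 µV.
(-1.77231 − (−4.096)) / 1.5625e-05 = 148716.160 LSBs.
round(148716.160) = 148716.

code 148716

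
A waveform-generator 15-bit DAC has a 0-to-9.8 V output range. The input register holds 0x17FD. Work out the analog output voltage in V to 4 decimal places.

LSB = 9.8 V / 2^15 = 299.07 µV.
Code 0x17FD = 6141 decimal.
V_out = 0 + 6141 × 0.000299072 V = 1.8366 V.

1.8366 V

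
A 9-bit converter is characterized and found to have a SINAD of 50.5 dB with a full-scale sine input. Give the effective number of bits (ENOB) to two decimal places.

8.10 bits

ENOB = (SINAD − 1.76) / 6.02 = (50.5 − 1.76)/6.02 = 8.096.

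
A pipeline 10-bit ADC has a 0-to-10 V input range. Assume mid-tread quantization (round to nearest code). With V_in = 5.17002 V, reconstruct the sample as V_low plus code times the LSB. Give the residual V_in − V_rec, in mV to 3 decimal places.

4.004 mV

One LSB is 10 V / 1024 = 9.766 mV.
(V_in − V_low)/LSB = (5.17002 − 0)/0.00976562 = 529.4100 → code 529 (round).
Reconstructed: 5.1660156 V.
V_in − V_rec = 0.00400438 V = 4.004 mV.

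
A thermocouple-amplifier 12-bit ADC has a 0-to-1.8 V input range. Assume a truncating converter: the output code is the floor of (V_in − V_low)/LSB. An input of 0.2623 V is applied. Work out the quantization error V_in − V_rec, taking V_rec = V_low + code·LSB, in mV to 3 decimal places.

0.386 mV

Step size: 1.8 V ÷ 2^12 = 439.45 µV.
Scaled input = 596.8782 LSBs, so code = 596.
Code 596 maps back to 0 + 596×0.000439453 V = 0.26191406 V.
Difference: 0.000385937 V → 0.386 mV.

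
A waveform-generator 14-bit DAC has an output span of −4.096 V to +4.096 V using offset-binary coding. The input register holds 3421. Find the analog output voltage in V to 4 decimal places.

LSB = 8.192 V / 2^14 = 0.500 mV.
V_out = (−4.096) + 3421 × 0.0005 V = -2.3855 V.

-2.3855 V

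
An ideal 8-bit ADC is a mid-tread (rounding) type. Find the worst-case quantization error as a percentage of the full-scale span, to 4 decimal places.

0.1953 %

Rounding → worst-case error = ½ LSB = V_FS/2^9, so 100/512 = 0.195312 % of full scale.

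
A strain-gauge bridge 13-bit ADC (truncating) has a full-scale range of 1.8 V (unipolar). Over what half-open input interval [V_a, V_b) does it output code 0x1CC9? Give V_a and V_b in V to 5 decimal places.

LSB = 1.8/2^13 = 219.73 µV.
Code 0x1CC9 = 7369 decimal.
V_a = V_low + 7369·LSB = 1.61917 V; V_b = V_low + 7370·LSB = 1.61938 V.

[1.61917 V, 1.61938 V)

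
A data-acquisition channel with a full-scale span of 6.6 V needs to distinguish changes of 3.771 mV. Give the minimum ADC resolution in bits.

11 bits

Number of steps required ≥ 6.6 V / 3.771 mV = 1750.20.
Need 2^N ≥ 1750.20; 2^10 = 1024, 2^11 = 2048.
Minimum N = 11.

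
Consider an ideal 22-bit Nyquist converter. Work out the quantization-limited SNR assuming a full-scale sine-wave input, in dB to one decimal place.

SNR ≈ 6.02·N + 1.76 dB = 6.02·22 + 1.76 = 134.20 dB.

134.2 dB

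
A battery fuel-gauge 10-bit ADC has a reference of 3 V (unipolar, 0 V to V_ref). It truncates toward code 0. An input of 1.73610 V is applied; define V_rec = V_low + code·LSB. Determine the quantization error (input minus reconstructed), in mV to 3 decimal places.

1.725 mV

LSB = 3/2^10 = 2.930 mV.
(V_in − V_low)/LSB = (1.73610 − 0)/0.00292969 = 592.5888 → code 592 (floor).
V_rec = 0 + 592·0.00292969 = 1.734375 V.
V_in − V_rec = 0.001725 V = 1.725 mV.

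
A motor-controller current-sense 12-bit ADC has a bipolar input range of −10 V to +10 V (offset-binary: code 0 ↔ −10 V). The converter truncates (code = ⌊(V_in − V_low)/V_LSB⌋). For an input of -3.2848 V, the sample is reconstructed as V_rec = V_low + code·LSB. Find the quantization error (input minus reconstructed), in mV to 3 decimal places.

1.333 mV

Step size: 20 V ÷ 2^12 = 4.883 mV.
(V_in − V_low)/LSB = (-3.2848 − (−10))/0.00488281 = 1375.2730 → code 1375 (floor).
V_rec = (−10) + 1375·0.00488281 = -3.2861328 V.
Difference: 0.00133281 V → 1.333 mV.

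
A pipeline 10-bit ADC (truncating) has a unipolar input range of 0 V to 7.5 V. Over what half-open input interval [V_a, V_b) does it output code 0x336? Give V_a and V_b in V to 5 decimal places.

[6.02051 V, 6.02783 V)

LSB = 7.5/2^10 = 7.324 mV.
Code 0x336 = 822 decimal.
V_a = V_low + 822·LSB = 6.02051 V; V_b = V_low + 823·LSB = 6.02783 V.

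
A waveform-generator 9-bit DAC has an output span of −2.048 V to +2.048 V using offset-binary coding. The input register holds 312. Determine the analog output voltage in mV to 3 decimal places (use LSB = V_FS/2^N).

LSB = 4.096 V / 2^9 = 8.000 mV.
V_out = (−2.048) + 312 × 0.008 V = 0.448 V.
= 448.000 mV.

448.000 mV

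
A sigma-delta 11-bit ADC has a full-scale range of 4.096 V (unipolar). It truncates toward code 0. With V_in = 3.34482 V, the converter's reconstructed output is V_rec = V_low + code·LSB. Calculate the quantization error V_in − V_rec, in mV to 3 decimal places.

0.820 mV

Step size: 4.096 V ÷ 2^11 = 2.000 mV.
(V_in − V_low)/LSB = (3.34482 − 0)/0.002 = 1672.4100 → code 1672 (floor).
Reconstructed: 3.344 V.
Difference: 0.00082 V → 0.820 mV.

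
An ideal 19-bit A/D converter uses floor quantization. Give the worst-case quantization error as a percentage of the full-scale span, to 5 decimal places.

0.00019 %

Truncating → worst-case error = 1 LSB = V_FS/2^19, so 100/524288 = 0.000190735 % of full scale.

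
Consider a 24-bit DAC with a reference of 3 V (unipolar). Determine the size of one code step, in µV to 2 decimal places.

0.18 µV

Full-scale span = 3 V.
LSB = 3 / 2^24 = 3 / 16777216 = 1.78814e-07 V = 0.18 µV.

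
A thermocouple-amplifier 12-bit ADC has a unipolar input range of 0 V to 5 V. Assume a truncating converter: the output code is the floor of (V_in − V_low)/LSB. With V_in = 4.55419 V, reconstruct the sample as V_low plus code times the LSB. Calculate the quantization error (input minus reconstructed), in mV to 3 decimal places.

0.967 mV

One LSB is 5 V / 4096 = 1.221 mV.
Scaled input = 3730.7924 LSBs, so code = 3730.
V_rec = 0 + 3730·0.0012207 = 4.5532227 V.
V_in − V_rec = 0.000967344 V = 0.967 mV.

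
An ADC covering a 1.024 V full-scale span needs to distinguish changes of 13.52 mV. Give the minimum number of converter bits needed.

7 bits

Number of steps required ≥ 1.024 V / 13.52 mV = 75.74.
Need 2^N ≥ 75.74; 2^6 = 64, 2^7 = 128.
Minimum N = 7.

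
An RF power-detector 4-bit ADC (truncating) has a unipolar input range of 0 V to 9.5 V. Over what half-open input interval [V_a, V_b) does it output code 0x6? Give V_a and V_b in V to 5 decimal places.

LSB = 9.5/2^4 = 0.5938 V.
Code 0x6 = 6 decimal.
V_a = V_low + 6·LSB = 3.5625 V; V_b = V_low + 7·LSB = 4.15625 V.

[3.56250 V, 4.15625 V)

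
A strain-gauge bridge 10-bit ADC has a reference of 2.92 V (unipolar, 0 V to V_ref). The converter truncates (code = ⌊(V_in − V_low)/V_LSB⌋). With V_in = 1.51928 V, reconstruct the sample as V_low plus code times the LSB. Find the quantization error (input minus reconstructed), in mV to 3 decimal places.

2.249 mV

Step size: 2.92 V ÷ 2^10 = 2.852 mV.
Scaled input = 532.7886 LSBs, so code = 532.
V_rec = 0 + 532·0.00285156 = 1.5170313 V.
V_in − V_rec = 0.00224875 V = 2.249 mV.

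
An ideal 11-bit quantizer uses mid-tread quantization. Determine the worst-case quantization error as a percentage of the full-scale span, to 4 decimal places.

0.0244 %

Rounding → worst-case error = ½ LSB = V_FS/2^12, so 100/4096 = 0.0244141 % of full scale.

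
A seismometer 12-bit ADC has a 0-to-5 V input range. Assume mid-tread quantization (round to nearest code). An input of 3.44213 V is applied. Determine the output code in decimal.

LSB = 5 V / 4096 = 1.221 mV.
Input sits at 2819.793 steps above V_low.
round(2819.793) = 2820.

code 2820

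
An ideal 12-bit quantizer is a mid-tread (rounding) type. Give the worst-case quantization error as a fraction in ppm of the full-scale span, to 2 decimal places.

122.07 ppm

Rounding → worst-case error = ½ LSB = V_FS/2^13, so 1e+06/8192 = 122.07 ppm of full scale.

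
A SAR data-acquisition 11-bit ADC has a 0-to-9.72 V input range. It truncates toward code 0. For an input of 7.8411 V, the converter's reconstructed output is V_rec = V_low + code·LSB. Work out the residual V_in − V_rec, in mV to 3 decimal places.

Step size: 9.72 V ÷ 2^11 = 4.746 mV.
(7.8411 − 0)/0.00474609 = 1652.1165; ⌊·⌋ gives code 1652.
Reconstructed: 7.8405469 V.
Difference: 0.000553125 V → 0.553 mV.

0.553 mV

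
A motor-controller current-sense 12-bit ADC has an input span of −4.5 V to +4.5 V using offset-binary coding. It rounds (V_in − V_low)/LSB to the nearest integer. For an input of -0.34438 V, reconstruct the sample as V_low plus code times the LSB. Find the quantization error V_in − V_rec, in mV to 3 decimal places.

0.591 mV

Step size: 9 V ÷ 2^12 = 2.197 mV.
Scaled input = 1891.2688 LSBs, so code = 1891.
Reconstructed: -0.3449707 V.
V_in − V_rec = 0.000590703 V = 0.591 mV.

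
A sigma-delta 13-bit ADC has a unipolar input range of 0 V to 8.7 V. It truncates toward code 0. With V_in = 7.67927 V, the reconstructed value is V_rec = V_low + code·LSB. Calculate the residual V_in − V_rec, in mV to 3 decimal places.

0.925 mV

One LSB is 8.7 V / 8192 = 1.062 mV.
Scaled input = 7230.8712 LSBs, so code = 7230.
Code 7230 maps back to 0 + 7230×0.00106201 V = 7.6783447 V.
Error = 7.67927 − 7.6783447 = 0.000925273 V = 0.925 mV.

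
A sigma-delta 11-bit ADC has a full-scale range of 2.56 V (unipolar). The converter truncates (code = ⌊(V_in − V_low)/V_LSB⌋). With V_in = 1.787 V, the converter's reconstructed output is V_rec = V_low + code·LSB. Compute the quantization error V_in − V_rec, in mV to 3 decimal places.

One LSB is 2.56 V / 2048 = 1.250 mV.
Scaled input = 1429.6000 LSBs, so code = 1429.
Reconstructed: 1.78625 V.
Error = 1.787 − 1.78625 = 0.00075 V = 0.750 mV.

0.750 mV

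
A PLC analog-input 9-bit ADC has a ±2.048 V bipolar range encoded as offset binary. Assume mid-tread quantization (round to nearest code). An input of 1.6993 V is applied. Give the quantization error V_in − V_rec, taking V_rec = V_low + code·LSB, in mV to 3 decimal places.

LSB = 4.096/2^9 = 8.000 mV.
Scaled input = 468.4125 LSBs, so code = 468.
Reconstructed: 1.696 V.
Difference: 0.0033 V → 3.300 mV.

3.300 mV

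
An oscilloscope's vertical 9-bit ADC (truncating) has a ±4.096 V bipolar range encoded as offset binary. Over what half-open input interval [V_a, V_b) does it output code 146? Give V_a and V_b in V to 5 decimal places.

[-1.76000 V, -1.74400 V)

LSB = 8.192/2^9 = 16.000 mV.
V_a = V_low + 146·LSB = -1.76 V; V_b = V_low + 147·LSB = -1.744 V.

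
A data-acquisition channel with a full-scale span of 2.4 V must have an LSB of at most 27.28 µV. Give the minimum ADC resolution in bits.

Number of steps required ≥ 2.4 V / 27.28 µV = 87976.54.
Need 2^N ≥ 87976.54; 2^16 = 65536, 2^17 = 131072.
Minimum N = 17.

17 bits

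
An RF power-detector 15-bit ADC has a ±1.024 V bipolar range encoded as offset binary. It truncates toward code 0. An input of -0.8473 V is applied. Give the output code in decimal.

With 32768 levels over 2.048 V, one step is 62.50 µV.
(-0.8473 − (−1.024)) / 6.25e-05 = 2827.200 LSBs.
So the output code is 2827.

code 2827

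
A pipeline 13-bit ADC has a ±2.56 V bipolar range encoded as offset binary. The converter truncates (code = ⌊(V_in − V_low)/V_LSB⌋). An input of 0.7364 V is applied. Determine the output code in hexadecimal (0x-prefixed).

With 8192 levels over 5.12 V, one step is 0.625 mV.
(0.7364 − (−2.56)) / 0.000625 = 5274.240 LSBs.
Floor → code 5274.
In hexadecimal (0x-prefixed): 0x149A.

code 0x149A (decimal 5274)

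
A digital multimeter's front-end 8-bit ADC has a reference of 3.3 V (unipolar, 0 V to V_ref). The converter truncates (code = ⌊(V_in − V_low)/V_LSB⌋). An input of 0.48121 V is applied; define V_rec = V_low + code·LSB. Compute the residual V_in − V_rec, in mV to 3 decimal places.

Step size: 3.3 V ÷ 2^8 = 12.891 mV.
Scaled input = 37.3302 LSBs, so code = 37.
V_rec = 0 + 37·0.0128906 = 0.47695312 V.
Difference: 0.00425688 V → 4.257 mV.

4.257 mV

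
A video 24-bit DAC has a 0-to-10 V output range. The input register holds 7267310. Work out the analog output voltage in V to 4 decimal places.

4.3317 V

LSB = 10 V / 2^24 = 0.60 µV.
V_out = 0 + 7267310 × 5.96046e-07 V = 4.33165 V.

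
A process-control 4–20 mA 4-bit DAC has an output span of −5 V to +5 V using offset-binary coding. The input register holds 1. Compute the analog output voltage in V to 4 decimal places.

-4.3750 V

LSB = 10 V / 2^4 = 0.6250 V.
V_out = (−5) + 1 × 0.625 V = -4.375 V.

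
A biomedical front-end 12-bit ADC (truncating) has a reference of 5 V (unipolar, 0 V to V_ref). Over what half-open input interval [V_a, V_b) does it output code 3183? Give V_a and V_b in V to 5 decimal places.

LSB = 5/2^12 = 1.221 mV.
V_a = V_low + 3183·LSB = 3.8855 V; V_b = V_low + 3184·LSB = 3.88672 V.

[3.88550 V, 3.88672 V)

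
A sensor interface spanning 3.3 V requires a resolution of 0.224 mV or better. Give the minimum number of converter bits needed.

14 bits

Number of steps required ≥ 3.3 V / 0.224 mV = 14732.14.
Need 2^N ≥ 14732.14; 2^13 = 8192, 2^14 = 16384.
Minimum N = 14.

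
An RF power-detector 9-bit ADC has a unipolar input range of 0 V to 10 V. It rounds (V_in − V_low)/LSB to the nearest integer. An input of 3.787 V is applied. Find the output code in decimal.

LSB = 10 V / 512 = 19.531 mV.
(V_in − V_low)/LSB = (3.787 − 0) / 0.0195312 = 193.894.
So the output code is 194.

code 194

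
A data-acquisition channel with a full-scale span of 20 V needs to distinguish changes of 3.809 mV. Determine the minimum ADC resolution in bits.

Number of steps required ≥ 20 V / 3.809 mV = 5250.72.
Need 2^N ≥ 5250.72; 2^12 = 4096, 2^13 = 8192.
Minimum N = 13.

13 bits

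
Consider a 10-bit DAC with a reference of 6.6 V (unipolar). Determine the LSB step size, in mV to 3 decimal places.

Full-scale span = 6.6 V.
LSB = 6.6 / 2^10 = 6.6 / 1024 = 0.00644531 V = 6.445 mV.

6.445 mV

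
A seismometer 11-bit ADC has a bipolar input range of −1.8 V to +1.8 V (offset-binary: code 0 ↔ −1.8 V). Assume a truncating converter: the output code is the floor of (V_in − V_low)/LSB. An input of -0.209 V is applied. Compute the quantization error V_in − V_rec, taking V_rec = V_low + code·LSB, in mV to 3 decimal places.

0.180 mV

LSB = 3.6/2^11 = 1.758 mV.
(V_in − V_low)/LSB = (-0.209 − (−1.8))/0.00175781 = 905.1022 → code 905 (floor).
V_rec = (−1.8) + 905·0.00175781 = -0.20917969 V.
Difference: 0.000179687 V → 0.180 mV.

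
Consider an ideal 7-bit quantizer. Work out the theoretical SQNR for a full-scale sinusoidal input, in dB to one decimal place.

SNR ≈ 6.02·N + 1.76 dB = 6.02·7 + 1.76 = 43.90 dB.

43.9 dB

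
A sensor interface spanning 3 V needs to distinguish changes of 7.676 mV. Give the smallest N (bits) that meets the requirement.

9 bits

Number of steps required ≥ 3 V / 7.676 mV = 390.83.
Need 2^N ≥ 390.83; 2^8 = 256, 2^9 = 512.
Minimum N = 9.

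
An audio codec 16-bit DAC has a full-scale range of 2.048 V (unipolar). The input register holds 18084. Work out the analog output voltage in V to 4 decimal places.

LSB = 2.048 V / 2^16 = 31.25 µV.
V_out = 0 + 18084 × 3.125e-05 V = 0.565125 V.

0.5651 V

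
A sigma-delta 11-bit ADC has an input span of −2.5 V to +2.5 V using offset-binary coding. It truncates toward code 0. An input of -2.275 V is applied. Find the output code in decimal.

LSB = 5 V / 2048 = 2.441 mV.
(-2.275 − (−2.5)) / 0.00244141 = 92.160 LSBs.
Floor → code 92.

code 92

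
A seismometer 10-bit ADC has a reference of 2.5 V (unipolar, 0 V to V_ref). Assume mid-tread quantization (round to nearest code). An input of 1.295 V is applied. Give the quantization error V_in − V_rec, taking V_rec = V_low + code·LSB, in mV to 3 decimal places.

1.055 mV

One LSB is 2.5 V / 1024 = 2.441 mV.
(1.295 − 0)/0.00244141 = 530.4320; round gives code 530.
V_rec = 0 + 530·0.00244141 = 1.2939453 V.
Error = 1.295 − 1.2939453 = 0.00105469 V = 1.055 mV.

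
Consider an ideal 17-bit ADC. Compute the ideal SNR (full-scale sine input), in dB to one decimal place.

SNR ≈ 6.02·N + 1.76 dB = 6.02·17 + 1.76 = 104.10 dB.

104.1 dB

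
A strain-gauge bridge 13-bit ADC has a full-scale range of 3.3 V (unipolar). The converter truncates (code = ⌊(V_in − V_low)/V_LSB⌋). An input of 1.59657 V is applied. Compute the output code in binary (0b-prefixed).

LSB = 3.3 V / 8192 = 402.83 µV.
Input sits at 3963.364 steps above V_low.
So the output code is 3963.
In binary (0b-prefixed): 0b111101111011.

code 0b111101111011 (decimal 3963)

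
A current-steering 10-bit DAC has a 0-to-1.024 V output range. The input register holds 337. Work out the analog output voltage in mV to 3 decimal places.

337.000 mV

LSB = 1.024 V / 2^10 = 1.000 mV.
V_out = 0 + 337 × 0.001 V = 0.337 V.
= 337.000 mV.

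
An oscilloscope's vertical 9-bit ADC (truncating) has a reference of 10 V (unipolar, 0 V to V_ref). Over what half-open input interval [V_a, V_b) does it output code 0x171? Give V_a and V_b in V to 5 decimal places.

LSB = 10/2^9 = 19.531 mV.
Code 0x171 = 369 decimal.
V_a = V_low + 369·LSB = 7.20703 V; V_b = V_low + 370·LSB = 7.22656 V.

[7.20703 V, 7.22656 V)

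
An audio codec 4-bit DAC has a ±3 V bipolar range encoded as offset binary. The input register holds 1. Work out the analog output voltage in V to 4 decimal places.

LSB = 6 V / 2^4 = 375.000 mV.
V_out = (−3) + 1 × 0.375 V = -2.625 V.

-2.6250 V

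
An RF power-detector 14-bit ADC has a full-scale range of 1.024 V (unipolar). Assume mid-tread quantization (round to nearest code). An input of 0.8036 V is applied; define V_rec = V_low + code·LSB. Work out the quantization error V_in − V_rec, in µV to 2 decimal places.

Step size: 1.024 V ÷ 2^14 = 62.50 µV.
Scaled input = 12857.6000 LSBs, so code = 12858.
Code 12858 maps back to 0 + 12858×6.25e-05 V = 0.803625 V.
Difference: -2.5e-05 V → -25.00 µV.

-25.00 µV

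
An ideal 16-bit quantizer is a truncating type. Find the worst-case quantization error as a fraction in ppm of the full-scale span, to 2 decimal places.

Truncating → worst-case error = 1 LSB = V_FS/2^16, so 1e+06/65536 = 15.2588 ppm of full scale.

15.26 ppm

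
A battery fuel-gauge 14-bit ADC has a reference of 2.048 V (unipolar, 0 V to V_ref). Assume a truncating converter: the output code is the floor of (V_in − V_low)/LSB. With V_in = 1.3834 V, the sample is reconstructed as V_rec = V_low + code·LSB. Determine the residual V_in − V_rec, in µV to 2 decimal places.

25.00 µV

LSB = 2.048/2^14 = 125.00 µV.
(V_in − V_low)/LSB = (1.3834 − 0)/0.000125 = 11067.2000 → code 11067 (floor).
Code 11067 maps back to 0 + 11067×0.000125 V = 1.383375 V.
Error = 1.3834 − 1.383375 = 2.5e-05 V = 25.00 µV.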